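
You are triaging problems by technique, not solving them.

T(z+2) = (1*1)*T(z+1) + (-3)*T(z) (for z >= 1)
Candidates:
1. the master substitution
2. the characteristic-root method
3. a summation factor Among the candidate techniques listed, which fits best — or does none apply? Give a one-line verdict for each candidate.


Verdict: the characteristic-root method — fixed numeric weights on consecutive terms and no forcing term added: the root method in its home territory.
- the master substitution: this is shift-type recursion, outside the divide-and-conquer template.
- the characteristic-root method — yes — fits the structure here.
- a summation factor — a summation factor telescopes one-step recursions; this one carries higher-order memory.


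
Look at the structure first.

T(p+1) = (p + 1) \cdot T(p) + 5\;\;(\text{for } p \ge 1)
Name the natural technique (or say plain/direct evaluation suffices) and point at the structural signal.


Best approach: a summation factor — the coefficient p + 1 drifts with the index, so no fixed root exists; normalizing by the cumulative product telescopes it.


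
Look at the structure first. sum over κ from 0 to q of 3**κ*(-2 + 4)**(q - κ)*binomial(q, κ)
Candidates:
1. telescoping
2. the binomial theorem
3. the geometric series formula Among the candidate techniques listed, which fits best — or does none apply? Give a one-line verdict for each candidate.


Verdict: the binomial theorem — the summand is term κ of a binomial expansion in 3 and (-2 + 4); the whole sum is a single power.
- telescoping — as presented, consecutive terms share no shifted copy to cancel against — no rewrite is on display to change that.
- the binomial theorem — a fit — the right tool for this form.
- the geometric series formula — the term-to-term ratio changes with the index, so the geometric formula cannot close it.


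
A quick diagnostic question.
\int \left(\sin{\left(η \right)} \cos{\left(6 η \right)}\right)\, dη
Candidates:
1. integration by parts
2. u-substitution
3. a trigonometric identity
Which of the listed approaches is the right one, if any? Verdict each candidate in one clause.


Verdict: a trigonometric identity — the product \sin{\left(η \right)} \cos{\left(6 η \right)} converts to a sum of single-frequency sinusoids via the product-to-sum identity.
- integration by parts — not the natural route: no polynomial-kernel product appears — a recursive parts reduction of the trigonometric product exists, but the identity rewrite is direct.
- u-substitution — no subexpression of the integrand serves as a whole-integral substitution inner — individual terms may offer their own, but none carries its derivative as a factor of the full integrand; a working change of variable would have to be constructed from outside the expression.
- a trigonometric identity: applies; the problem has the shape this method handles.


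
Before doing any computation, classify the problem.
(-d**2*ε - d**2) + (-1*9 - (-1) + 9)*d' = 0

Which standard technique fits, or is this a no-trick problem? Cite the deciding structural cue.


Best approach: separation of variables — separating collects all d-dependence with the derivative and leaves all ε-dependence opposite: variables separate.


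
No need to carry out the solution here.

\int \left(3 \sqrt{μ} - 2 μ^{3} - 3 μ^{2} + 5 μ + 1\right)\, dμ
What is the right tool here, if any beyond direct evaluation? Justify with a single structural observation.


Verdict: no special technique — every term is a constant multiple of a power of μ; term-wise power-rule integration needs no preliminary transformation.


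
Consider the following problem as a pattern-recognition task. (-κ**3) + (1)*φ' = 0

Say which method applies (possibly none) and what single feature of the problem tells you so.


Method: no special technique — the slope is a function of κ alone, so integrate both sides directly.


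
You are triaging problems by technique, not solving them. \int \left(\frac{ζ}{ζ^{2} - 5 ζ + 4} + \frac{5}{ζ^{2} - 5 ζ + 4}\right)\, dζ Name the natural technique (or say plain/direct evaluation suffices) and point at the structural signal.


Method: partial fractions — the factorization of ζ^{2} - 5 ζ + 4 is the whole battle; after it, each term is a table integral.


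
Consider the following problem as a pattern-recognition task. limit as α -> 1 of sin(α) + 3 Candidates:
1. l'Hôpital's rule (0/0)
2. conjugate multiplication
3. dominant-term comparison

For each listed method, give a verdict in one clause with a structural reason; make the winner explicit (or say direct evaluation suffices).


Verdict: no special technique — no denominator vanishes and nothing blows up at 1: direct substitution is the whole computation.
- l'Hôpital's rule (0/0): substituting the point gives a finite value outright — there is no indeterminate clash to repair.
- conjugate multiplication: multiplying by a conjugate would not remove any indeterminacy here.
- dominant-term comparison — no dominant-degree comparison decides it.


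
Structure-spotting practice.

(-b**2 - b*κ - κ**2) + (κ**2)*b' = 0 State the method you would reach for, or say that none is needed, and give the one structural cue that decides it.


Technique: the homogeneous substitution — the slope's numerator and denominator share total degree; set v = b/κ and the equation drops to separable form.


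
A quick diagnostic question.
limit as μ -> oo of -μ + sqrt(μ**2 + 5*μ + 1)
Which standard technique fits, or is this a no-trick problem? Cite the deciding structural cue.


Best approach: conjugate multiplication — infinity minus infinity with a radical in play — multiply by the conjugate so the divergences of sqrt(μ**2 + 5*μ + 1) and μ annihilate.


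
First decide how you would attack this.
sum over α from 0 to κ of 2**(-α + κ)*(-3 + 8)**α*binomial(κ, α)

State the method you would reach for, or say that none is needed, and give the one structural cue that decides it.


Diagnosis: the binomial theorem — binomial(κ, α) weighting matched powers of (-3 + 8) and 2 is the expanded form of ((-3 + 8) + 2)^κ — fold it back up.


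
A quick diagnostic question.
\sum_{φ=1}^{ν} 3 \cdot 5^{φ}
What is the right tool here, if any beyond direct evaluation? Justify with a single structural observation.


Diagnosis: the geometric series formula — each summand is the previous one scaled by 5; that constant multiplier is itself the geometric structure.


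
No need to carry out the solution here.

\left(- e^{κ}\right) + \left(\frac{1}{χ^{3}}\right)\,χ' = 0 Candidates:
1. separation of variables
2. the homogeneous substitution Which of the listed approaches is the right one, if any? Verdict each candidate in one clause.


Method: separation of variables — a product of single-variable factors, e^{κ} and χ^{3} — the textbook separable form.
- separation of variables: a fit — the right tool for this form.
- the homogeneous substitution — the ratio of the variables does not determine the slope.


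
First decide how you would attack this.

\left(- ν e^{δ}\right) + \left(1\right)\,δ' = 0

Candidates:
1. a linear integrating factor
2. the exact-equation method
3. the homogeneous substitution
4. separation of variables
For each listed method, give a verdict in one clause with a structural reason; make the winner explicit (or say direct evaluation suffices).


Verdict: separation of variables — solved for the derivative, the right side factors as ν times e^{δ} — all ν-dependence separates from all δ-dependence.
- a linear integrating factor — a nonlinear term in the unknown puts this outside the integrating-factor template.
- the exact-equation method — exactness fails on the nose — the mixed partials do not match.
- the homogeneous substitution: the ratio substitution does not collapse this equation.
- separation of variables — applies; the problem has the shape this method handles.


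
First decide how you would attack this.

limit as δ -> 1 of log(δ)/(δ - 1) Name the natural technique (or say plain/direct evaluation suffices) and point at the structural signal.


Best approach: l'Hôpital's rule (0/0) — both numerator and denominator vanish at 1: the genuine 0/0 indeterminate that l'Hôpital exists for. Known elementary limits would finish this too — the rule just bypasses the case analysis.


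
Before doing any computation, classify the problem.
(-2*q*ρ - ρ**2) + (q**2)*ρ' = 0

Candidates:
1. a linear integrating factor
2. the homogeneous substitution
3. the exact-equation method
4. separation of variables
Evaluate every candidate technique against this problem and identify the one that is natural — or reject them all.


Diagnosis: the homogeneous substitution — the slope is degree-zero homogeneous: the ratio substitution v = ρ/q collapses it. A Bernoulli substitution is a fair alternative on this equation directly; the homogeneous reading takes it as given.
- a linear integrating factor: the unknown enters nonlinearly (through a power, a denominator, or a transcendental function), which the linear integrating-factor recipe cannot absorb as-is — any repair would come from a preliminary substitution, not the factor.
- the homogeneous substitution: yes — fits the structure here.
- the exact-equation method — exactness fails on the nose — the mixed partials do not match.
- separation of variables: no division isolates the independent variable from the unknown.


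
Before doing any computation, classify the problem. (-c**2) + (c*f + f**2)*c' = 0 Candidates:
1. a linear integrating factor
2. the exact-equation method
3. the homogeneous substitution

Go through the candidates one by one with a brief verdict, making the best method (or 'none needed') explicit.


Best approach: the homogeneous substitution — the slope is degree-zero homogeneous: the ratio substitution v = c/f collapses it. With the right rearrangement (exchanging the roles of the variables where needed), this also fits a Bernoulli template; the homogeneous substitution reads the structure directly.
- a linear integrating factor: a nonlinear term in the unknown puts this outside the integrating-factor template.
- the exact-equation method — the mixed partial derivatives differ, so the left side is not a total differential.
- the homogeneous substitution — applies; the problem has the shape this method handles.


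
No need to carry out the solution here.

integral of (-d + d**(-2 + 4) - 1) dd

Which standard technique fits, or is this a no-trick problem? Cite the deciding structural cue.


Best approach: no special technique — a term-by-term power-rule job in d; no substitution or rearrangement earns its keep here.


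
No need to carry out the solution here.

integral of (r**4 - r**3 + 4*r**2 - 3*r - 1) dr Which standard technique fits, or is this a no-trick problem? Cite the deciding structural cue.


Verdict: no special technique — scan for structure and find none: constant multiples of powers of r, integrate directly.


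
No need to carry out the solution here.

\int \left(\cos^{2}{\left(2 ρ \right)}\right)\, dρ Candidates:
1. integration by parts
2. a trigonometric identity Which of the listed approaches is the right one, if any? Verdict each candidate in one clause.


Verdict: a trigonometric identity — \cos^{2}{\left(2 ρ \right)} calls for power reduction: rewrite via double angles before any antiderivative is attempted.
- integration by parts — not the natural route: no polynomial-kernel product appears — a recursive parts reduction of the trigonometric product exists, but the identity rewrite is direct.
- a trigonometric identity — applies; the problem has the shape this method handles.


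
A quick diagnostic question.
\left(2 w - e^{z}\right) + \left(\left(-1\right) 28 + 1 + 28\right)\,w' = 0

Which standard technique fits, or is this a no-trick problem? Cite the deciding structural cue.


Method: a linear integrating factor — arrange it as w' + 2·w = (the forcing term) and the integrating factor does the rest.


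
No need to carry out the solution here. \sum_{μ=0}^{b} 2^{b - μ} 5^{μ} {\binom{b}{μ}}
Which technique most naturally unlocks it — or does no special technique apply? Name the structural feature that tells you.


Verdict: the binomial theorem — binomial coefficients against complementary powers of 5 and 2: recognize the binomial expansion and resum.


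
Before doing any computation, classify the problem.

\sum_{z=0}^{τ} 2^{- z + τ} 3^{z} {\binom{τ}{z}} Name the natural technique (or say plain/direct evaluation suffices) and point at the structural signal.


Verdict: the binomial theorem — the summand is term z of a binomial expansion in 3 and 2; the whole sum is a single power.


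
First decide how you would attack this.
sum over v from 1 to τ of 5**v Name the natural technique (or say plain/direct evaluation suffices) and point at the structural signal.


Method: the geometric series formula — consecutive terms stand in a fixed index-free ratio — the geometric sum formula closes it.


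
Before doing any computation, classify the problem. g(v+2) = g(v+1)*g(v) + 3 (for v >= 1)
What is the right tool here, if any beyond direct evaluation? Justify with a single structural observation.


Method: no special technique — the unknown enters the rule nonlinearly, not as a weighted sum — no linear method is even well-posed.


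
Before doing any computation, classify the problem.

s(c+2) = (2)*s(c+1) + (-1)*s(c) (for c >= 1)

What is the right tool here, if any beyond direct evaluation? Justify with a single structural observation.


Method: the characteristic-root method — constant coefficients and linearity mean the ansatz r^c reduces it to solving the characteristic polynomial.


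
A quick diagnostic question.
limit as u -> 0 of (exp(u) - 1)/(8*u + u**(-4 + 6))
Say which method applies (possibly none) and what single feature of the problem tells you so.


Technique: l'Hôpital's rule (0/0) — the 0/0 form at 0 is the signature situation for l'Hôpital's rule. The standard small-argument limits would also carry it; the rule is the systematic route.


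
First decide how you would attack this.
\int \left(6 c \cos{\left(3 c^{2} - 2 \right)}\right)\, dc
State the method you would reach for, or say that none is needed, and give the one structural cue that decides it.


Technique: u-substitution — the only nontrivial dependence routes through 3 c^{2} - 2, whose derivative supplies the leftover factor up to a constant multiple — u = 3 c^{2} - 2 flattens it.


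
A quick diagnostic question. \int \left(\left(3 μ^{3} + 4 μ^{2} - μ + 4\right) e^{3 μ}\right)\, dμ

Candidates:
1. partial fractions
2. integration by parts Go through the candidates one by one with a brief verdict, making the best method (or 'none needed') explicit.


Method: integration by parts — 3 μ^{3} + 4 μ^{2} - μ + 4 dies after finitely many derivatives while e^{3 μ} cycles under integration — the tabular/parts setup.
- partial fractions: the expression is not a ratio of polynomials that decomposes further.
- integration by parts — a fit — the right tool for this form.


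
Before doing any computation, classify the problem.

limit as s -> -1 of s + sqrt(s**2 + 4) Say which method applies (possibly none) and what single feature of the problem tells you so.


Verdict: no special technique — the function is continuous at -1; evaluation is itself the limit, no machinery required.


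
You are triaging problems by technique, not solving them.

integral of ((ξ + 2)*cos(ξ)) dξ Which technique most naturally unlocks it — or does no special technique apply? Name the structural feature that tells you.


Technique: integration by parts — a polynomial ξ + 2 against the kernel cos(ξ) is the signature bounded-ladder case for integration by parts.


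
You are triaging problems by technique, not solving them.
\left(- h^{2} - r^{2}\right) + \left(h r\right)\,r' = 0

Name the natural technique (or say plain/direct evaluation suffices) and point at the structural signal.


Method: the homogeneous substitution — the slope is degree-zero homogeneous: the ratio substitution v = r/h collapses it. A Bernoulli rewrite works here as the equation stands — the homogeneous substitution is the more immediate reading.


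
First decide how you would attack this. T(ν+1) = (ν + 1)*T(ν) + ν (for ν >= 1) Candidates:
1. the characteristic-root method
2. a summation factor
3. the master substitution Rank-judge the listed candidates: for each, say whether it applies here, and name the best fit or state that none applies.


Method: a summation factor — it is first-order linear but the coefficient ν + 1 depends on the index, so multiply through by a summation factor to telescope it.
- the characteristic-root method: the coefficients change with the index, which the root method cannot absorb.
- a summation factor: yes, a natural case for it.
- the master substitution: the recursion shifts the index rather than dividing it.


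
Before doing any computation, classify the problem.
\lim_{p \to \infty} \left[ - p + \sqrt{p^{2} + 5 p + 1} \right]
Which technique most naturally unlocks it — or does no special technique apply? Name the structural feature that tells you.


Technique: conjugate multiplication — this difference gives up after one conjugate multiplication — the radical structure cancels against its conjugate.


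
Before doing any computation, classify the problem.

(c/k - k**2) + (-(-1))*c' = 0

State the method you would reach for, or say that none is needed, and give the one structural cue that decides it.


Best approach: a linear integrating factor — the unknown enters only to the first power against a nonzero forcing term — the integrating-factor template applies directly.


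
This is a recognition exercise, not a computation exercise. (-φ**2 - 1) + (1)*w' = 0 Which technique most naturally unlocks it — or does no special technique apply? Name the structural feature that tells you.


Method: no special technique — with w absent the equation is not coupled at all: direct integration in φ.


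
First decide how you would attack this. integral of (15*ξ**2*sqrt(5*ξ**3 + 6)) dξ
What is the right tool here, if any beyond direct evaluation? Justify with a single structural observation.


Technique: u-substitution — everything non-trivial happens through the inner expression 5*ξ**3 + 6, and its derivative accounts for the remaining factor up to a constant, so set u = 5*ξ**3 + 6.


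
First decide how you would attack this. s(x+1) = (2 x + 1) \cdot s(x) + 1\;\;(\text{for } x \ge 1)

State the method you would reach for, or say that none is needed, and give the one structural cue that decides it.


Verdict: a summation factor — with the index-dependent coefficient 2 x + 1, dividing by the cumulative product turns the left side into a pure difference.


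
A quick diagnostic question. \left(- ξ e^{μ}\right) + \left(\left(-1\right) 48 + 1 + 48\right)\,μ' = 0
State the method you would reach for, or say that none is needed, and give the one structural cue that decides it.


Best approach: separation of variables — all dependence on the two variables factors apart, the defining separable shape.


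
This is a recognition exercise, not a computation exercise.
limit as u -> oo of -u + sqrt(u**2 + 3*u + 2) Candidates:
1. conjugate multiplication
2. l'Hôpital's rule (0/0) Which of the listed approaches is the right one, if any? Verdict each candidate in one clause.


Technique: conjugate multiplication — neither sqrt(u**2 + 3*u + 2) nor u converges alone, so rewrite their difference as a conjugate-rationalized quotient first.
- conjugate multiplication — a fit — the right tool for this form.
- l'Hôpital's rule (0/0) — substitution produces ∞ − ∞ rather than a vanishing quotient; the rule needs a 0/0 ratio to act on.


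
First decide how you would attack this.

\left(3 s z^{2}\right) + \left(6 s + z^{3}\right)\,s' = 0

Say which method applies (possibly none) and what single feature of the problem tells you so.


Verdict: the exact-equation method — the cross partial derivatives of 3 s z^{2} and 6 s + z^{3} agree, so the left side is the total differential of one potential in z and s.


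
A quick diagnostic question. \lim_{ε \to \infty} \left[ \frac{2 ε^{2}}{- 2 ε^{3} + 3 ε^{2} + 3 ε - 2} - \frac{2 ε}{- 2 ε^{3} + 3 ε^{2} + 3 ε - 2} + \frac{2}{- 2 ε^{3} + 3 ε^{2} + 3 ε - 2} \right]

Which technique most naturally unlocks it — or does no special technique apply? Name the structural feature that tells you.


Verdict: dominant-term comparison — divide by the highest power of ε present: lower-order terms vanish and the dominant ratio remains. As a single quotient, the ∞/∞ shape would yield to repeated differentiation as well — the growth comparison gets there in one look.


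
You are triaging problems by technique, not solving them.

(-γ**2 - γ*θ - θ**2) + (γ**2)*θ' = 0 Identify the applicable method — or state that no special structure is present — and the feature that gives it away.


Method: the homogeneous substitution — the slope is degree-zero homogeneous: the ratio substitution v = θ/γ collapses it.


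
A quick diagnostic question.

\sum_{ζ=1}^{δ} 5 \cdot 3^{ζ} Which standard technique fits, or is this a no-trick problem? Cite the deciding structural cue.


Verdict: the geometric series formula — term-over-term division gives 3 every time — index-free ratio, geometric sum formula applies.


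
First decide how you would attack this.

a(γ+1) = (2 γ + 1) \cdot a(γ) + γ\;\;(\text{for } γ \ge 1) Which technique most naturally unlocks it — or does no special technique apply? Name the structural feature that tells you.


Technique: a summation factor — first-order linear but the coefficient 2 γ + 1 moves with the index — divide by the cumulative product and telescope.


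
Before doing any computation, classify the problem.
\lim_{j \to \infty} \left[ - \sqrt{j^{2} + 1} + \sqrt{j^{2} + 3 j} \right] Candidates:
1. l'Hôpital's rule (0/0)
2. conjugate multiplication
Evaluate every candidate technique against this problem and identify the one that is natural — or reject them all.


Best approach: conjugate multiplication — infinity minus infinity with a radical in play — multiply by the conjugate so the divergences of \sqrt{j^{2} + 3 j} and \sqrt{j^{2} + 1} annihilate.
- l'Hôpital's rule (0/0) — no quotient structure at all: the clash is ∞ minus ∞, which rationalizing converts into a tractable ratio.
- conjugate multiplication — a fit — the right tool for this form.


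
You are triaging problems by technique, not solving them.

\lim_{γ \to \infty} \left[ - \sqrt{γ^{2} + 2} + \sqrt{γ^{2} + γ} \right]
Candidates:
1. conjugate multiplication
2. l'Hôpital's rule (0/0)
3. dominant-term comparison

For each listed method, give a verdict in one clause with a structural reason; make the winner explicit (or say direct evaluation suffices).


Method: conjugate multiplication — the ∞ − ∞ radical form is the exact trigger for the conjugate maneuver.
- conjugate multiplication: yes, a natural case for it.
- l'Hôpital's rule (0/0) — the expression is a difference driving to ∞ − ∞, not a 0/0 quotient — there is no ratio for the rule to differentiate.
- dominant-term comparison — no dominant power emerges to decide the limit by degree comparison.


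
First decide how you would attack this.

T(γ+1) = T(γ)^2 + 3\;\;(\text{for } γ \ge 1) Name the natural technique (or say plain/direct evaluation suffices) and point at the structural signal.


Diagnosis: no special technique — the unknown sequence enters the update nonlinearly, so no linear method fits the recurrence as written — direct iteration remains.


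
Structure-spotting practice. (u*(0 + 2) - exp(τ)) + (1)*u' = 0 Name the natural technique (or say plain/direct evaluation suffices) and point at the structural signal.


Verdict: a linear integrating factor — linear in the unknown with genuine forcing: multiply through by the exponential of the integrated coefficient and the left side closes into one derivative.


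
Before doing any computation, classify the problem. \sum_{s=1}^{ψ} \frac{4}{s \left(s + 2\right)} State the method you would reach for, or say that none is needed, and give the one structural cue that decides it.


Best approach: telescoping — \frac{4}{s \left(s + 2\right)} is a collapsed telescope: expand it into simple fractions to see the cancellation.


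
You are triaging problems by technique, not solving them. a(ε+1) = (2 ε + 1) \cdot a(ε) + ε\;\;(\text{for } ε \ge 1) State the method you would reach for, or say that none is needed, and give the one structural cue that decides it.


Best approach: a summation factor — an index-dependent multiplier 2 ε + 1 rules out characteristic roots; a summation factor converts it to a pure difference.


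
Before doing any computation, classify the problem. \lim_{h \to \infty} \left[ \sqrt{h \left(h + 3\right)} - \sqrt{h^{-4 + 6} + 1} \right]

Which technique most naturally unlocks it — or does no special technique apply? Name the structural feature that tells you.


Method: conjugate multiplication — divergence minus divergence hides a finite answer — expose it by pairing \sqrt{h \left(h + 3\right)} - \sqrt{h^{-4 + 6} + 1} with its conjugate.


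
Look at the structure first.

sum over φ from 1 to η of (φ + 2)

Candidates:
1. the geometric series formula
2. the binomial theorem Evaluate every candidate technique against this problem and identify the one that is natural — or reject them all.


Technique: no special technique — nothing telescopes and nothing is geometric; polynomial terms in φ sum term by term.
- the geometric series formula: the term-to-term ratio drifts with the index — the one thing the geometric formula cannot absorb.
- the binomial theorem: there is no pair of bases whose matched powers would reassemble into a single binomial power.


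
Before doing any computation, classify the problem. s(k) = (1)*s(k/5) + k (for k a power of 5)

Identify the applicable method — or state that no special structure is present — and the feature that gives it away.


Method: the master substitution — a divide-and-conquer shape: argument k/5, so change variables with k = 5^m and solve the linear version.


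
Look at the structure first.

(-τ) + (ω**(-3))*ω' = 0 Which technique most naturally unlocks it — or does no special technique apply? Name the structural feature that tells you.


Method: separation of variables — all dependence on the two variables factors apart, the defining separable shape. One could also solve this as an exact equation; with each coefficient in its own variable, separating is the same work with fewer steps.


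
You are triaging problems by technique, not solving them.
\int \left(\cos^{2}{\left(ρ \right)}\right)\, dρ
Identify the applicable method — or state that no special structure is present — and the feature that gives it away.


Best approach: a trigonometric identity — \cos^{2}{\left(ρ \right)} calls for power reduction: rewrite via double angles before any antiderivative is attempted.


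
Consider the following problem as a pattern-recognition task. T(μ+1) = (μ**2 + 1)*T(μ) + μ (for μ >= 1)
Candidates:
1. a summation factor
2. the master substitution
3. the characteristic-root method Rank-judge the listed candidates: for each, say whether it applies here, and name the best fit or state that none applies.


Diagnosis: a summation factor — one step of memory with a weight μ**2 + 1 that changes as the index grows — the summation-factor construction is built for this.
- a summation factor — yes, a natural case for it.
- the master substitution — no fixed divisor shrinks the index between calls.
- the characteristic-root method: an index-dependent weight blocks the pure exponential ansatz.


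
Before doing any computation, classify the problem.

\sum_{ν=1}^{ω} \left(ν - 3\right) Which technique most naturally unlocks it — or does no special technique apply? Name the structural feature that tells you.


Best approach: no special technique — nothing telescopes and nothing is geometric; polynomial terms in ν sum term by term.


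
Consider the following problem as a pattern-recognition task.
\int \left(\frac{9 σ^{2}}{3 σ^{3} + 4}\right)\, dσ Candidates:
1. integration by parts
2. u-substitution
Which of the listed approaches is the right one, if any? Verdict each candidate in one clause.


Method: u-substitution — 9 σ^{2} matches the derivative of 3 σ^{3} + 4 up to a constant; with u = 3 σ^{3} + 4 the whole integrand folds into a function of u alone.
- integration by parts — no split into a nonconstant polynomial times one of the standard kernels — exp, sine, or cosine of a linear argument, or a logarithm — applies here.
- u-substitution — a fit — the right tool for this form.


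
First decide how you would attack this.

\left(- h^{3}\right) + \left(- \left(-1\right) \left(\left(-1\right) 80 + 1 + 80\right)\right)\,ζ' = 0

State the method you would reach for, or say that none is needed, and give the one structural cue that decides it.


Method: no special technique — with ζ absent the equation is not coupled at all: direct integration in h.


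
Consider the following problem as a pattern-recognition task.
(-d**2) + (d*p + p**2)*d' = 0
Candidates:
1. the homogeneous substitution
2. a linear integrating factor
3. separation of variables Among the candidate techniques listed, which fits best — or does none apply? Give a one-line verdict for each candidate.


Technique: the homogeneous substitution — scaling p and d together leaves the slope fixed — it depends only on d/p, so substitute the ratio. Suitably rearranged — at times with the variables' roles exchanged — this doubles as a Bernoulli equation; the homogeneous reading needs no such setup.
- the homogeneous substitution — a fit — the right tool for this form.
- a linear integrating factor: a nonlinear term in the unknown puts this outside the integrating-factor template.
- separation of variables — no division isolates the independent variable from the unknown.


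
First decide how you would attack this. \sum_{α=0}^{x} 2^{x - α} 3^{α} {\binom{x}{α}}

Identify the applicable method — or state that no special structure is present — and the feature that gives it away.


Verdict: the binomial theorem — {\binom{x}{α}} weighting matched powers of 3 and 2 is the expanded form of (3 + 2)^x — fold it back up.


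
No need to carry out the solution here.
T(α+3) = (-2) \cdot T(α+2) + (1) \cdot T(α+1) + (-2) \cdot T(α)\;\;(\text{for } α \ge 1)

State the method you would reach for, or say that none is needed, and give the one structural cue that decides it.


Verdict: the characteristic-root method — because shifting α leaves the equation's coefficients unchanged, exponential trials reduce it to algebra.


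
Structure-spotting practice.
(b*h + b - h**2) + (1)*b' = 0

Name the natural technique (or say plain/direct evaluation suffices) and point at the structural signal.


Method: a linear integrating factor — the unknown enters only to the first power against a nonzero forcing term — the integrating-factor template applies directly.


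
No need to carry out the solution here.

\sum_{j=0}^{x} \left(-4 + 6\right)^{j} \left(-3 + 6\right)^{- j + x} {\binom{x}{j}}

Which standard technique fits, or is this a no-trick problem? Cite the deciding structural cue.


Technique: the binomial theorem — terms weighting {\binom{x}{j}} against matched powers of (-4 + 6) and (-3 + 6) reassemble into ((-4 + 6) + (-3 + 6))^x by the binomial theorem.


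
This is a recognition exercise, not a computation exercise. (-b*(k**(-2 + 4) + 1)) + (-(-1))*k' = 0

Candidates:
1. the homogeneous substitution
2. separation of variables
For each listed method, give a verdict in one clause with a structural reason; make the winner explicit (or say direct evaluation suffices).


Best approach: separation of variables — a product of single-variable factors, b and (k**(-2 + 4) + 1) — the textbook separable form.
- the homogeneous substitution — the slope is not a function of the ratio of the variables alone.
- separation of variables: a fit — the right tool for this form.


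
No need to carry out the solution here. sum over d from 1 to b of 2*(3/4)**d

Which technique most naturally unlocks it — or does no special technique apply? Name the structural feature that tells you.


Technique: the geometric series formula — term-over-term division gives 3/4 every time — index-free ratio, geometric sum formula applies.


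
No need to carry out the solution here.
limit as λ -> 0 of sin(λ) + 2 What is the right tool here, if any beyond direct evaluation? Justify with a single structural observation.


Method: no special technique — no zero denominators, no indeterminate clash at 0 — substitute and read off the value.


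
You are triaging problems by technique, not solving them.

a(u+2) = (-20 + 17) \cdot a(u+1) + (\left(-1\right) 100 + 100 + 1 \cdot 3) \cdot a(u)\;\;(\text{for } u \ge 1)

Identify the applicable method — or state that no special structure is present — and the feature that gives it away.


Diagnosis: the characteristic-root method — every coefficient is a fixed number and the forcing is zero — substitute r^u and read off the root equation.


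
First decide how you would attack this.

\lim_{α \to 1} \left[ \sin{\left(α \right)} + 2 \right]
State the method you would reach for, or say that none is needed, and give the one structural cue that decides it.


Method: no special technique — no denominator vanishes and nothing blows up at 1: direct substitution is the whole computation.


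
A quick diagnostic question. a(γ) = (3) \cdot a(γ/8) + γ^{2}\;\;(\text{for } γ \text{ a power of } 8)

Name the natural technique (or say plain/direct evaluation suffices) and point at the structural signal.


Method: the master substitution — treat m = log base 8 of γ as the new clock: one recursion step advances m by one while γ scales by 8.


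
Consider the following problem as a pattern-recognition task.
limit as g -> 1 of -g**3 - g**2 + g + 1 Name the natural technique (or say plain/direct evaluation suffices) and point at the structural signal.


Method: no special technique — nothing blocks direct substitution at 1: plug in and finish.


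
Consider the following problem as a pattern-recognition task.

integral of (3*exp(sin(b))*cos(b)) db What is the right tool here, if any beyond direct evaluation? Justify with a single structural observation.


Diagnosis: u-substitution — read it as f(sin(b)) times a constant multiple of d(sin(b)): one substitution, u = sin(b), finishes it.


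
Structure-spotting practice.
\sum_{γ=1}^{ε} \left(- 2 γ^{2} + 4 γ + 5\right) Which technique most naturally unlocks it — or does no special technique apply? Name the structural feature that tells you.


Method: no special technique — this is bookkeeping, not technique: standard formulas for sums of constant-multiple powers of γ apply termwise.


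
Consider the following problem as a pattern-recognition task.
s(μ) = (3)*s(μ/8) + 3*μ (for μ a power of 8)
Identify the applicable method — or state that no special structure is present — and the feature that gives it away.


Best approach: the master substitution — recursion at μ/8 is multiplicative in the index; logarithmic reindexing via μ = 8^m linearizes it.


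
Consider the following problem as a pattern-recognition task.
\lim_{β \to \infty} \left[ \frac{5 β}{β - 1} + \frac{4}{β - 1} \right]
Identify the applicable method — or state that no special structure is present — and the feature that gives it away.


Technique: dominant-term comparison — as β grows, only the highest-degree terms matter — compare leading terms and read the limit off. As a single quotient, the ∞/∞ shape would yield to repeated differentiation as well — the growth comparison gets there in one look.


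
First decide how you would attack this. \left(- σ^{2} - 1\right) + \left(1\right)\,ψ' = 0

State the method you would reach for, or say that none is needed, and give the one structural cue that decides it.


Technique: no special technique — solved for the derivative, ψ never appears on the right — this is a direct integration in σ, not a differential-equations problem at heart.


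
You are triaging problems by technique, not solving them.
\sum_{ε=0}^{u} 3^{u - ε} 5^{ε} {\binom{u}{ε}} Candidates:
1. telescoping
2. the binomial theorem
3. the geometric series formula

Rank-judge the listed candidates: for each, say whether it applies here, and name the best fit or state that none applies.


Technique: the binomial theorem — terms weighting {\binom{u}{ε}} against matched powers of 5 and 3 reassemble into (5 + 3)^u by the binomial theorem.
- telescoping — in the displayed form, no term reappears at a neighboring index to cancel against.
- the binomial theorem — applicable, and directly so.
- the geometric series formula — the ratio of consecutive terms depends on the index.


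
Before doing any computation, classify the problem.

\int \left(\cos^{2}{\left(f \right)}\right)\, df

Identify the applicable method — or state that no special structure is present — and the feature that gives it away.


Best approach: a trigonometric identity — reduce \cos^{2}{\left(f \right)} with the power-reduction formula and the integral becomes first-degree trigonometry.


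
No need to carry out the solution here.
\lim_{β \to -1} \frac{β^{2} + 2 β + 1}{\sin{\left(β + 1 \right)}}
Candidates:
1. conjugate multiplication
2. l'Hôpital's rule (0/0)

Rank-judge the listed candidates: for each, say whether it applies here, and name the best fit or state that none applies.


Method: l'Hôpital's rule (0/0) — both numerator and denominator vanish at -1: the genuine 0/0 indeterminate that l'Hôpital exists for. A first-order expansion at the point is an equally standard path; the rule packages it.
- conjugate multiplication: there are no radicals in tension whose conjugate would simplify matters.
- l'Hôpital's rule (0/0) — a fit — the right tool for this form.


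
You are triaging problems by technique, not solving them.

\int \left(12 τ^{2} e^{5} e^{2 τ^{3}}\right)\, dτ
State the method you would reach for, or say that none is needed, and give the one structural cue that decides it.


Best approach: u-substitution — collected, the integrand has one factor that is, up to a constant, the derivative of an inner expression the rest depends on — substitute for that inner expression.


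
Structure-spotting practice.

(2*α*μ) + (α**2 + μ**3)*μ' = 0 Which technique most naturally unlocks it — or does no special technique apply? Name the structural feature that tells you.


Best approach: the exact-equation method — the compatibility test passes: the μ-derivative of 2*α*μ matches the α-derivative of α**2 + μ**3, so integrate a potential.


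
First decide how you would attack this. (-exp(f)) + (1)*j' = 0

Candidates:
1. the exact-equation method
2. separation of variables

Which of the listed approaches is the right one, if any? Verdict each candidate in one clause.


Diagnosis: no special technique — solved for the derivative, j never appears on the right — this is a direct integration in f, not a differential-equations problem at heart.
- the exact-equation method: with the unknown absent from both coefficients, the cross-partial test holds emptily — nothing for the exact method to work on.
- separation of variables: with no unknown in the slope, separating variables is a formality — the equation integrates directly.
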